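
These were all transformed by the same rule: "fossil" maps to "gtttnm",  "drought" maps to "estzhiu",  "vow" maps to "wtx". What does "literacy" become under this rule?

mnujsfdz

Vowels shift forward by 5 and consonants shift forward by 1.
On literacy: l(cons)+1=m, i(vowel)+5=n, t(cons)+1=u, e(vowel)+5=j, r(cons)+1=s, a(vowel)+5=f, c(cons)+1=d, y(cons)+1=z.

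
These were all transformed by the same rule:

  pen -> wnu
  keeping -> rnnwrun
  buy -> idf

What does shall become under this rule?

Two shifts are in play — +9 for a/e/i/o/u, +7 for every other letter.
On shall: s(cons)+7=z, h(cons)+7=o, a(vowel)+9=j, l(cons)+7=s, l(cons)+7=s.

zojss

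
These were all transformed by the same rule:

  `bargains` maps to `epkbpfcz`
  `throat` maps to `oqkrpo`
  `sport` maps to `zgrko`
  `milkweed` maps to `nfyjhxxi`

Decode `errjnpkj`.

bookmark

b(1)→e(4) and a(0)→p(15) fit y≡15x+15 (mod 26); the inverse of 15 mod 26 is 7. Each letter's alphabet position (a=0..z=25) is mapped through 15·x+15 mod 26 — an affine cipher.
Decoding errjnpkj: e(4)→7·(4−15)≡1=b; r(17)→7·(17−15)≡14=o; r(17)→7·(17−15)≡14=o; j(9)→7·(9−15)≡10=k; n(13)→7·(13−15)≡12=m; p(15)→7·(15−15)≡0=a; k(10)→7·(10−15)≡17=r; j(9)→7·(9−15)≡10=k (all mod 26).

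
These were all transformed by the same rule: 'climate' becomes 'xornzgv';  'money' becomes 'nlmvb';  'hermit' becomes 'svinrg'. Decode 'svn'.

Each pair mirrors across the alphabet (c↔x, l↔o, i↔r): positions sum to 25. Each letter is replaced by its mirror in the alphabet: a↔z, b↔y, c↔x, and so on (the Atbash cipher).
Undoing it on svn: s↔h, v↔e, n↔m.

hem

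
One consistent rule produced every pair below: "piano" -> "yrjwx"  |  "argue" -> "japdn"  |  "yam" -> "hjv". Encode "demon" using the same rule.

mnvxw

Compare letters: p→y is +9, i→r is +9, a→j is +9 — a constant shift. Each letter is shifted forward by 9 in the alphabet (a Caesar shift of +9).
Applying it to demon: d+9=m, e+9=n, m+9=v, o+9=x, n+9=w.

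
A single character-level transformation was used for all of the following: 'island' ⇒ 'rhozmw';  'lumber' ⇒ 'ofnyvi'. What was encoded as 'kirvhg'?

priest

Each pair mirrors across the alphabet (i↔r, s↔h, l↔o): positions sum to 25. This is the alphabet-reversal cipher (Atbash): a becomes z, b becomes y, etc.
Reversing it on kirvhg: k↔p, i↔r, r↔i, v↔e, h↔s, g↔t.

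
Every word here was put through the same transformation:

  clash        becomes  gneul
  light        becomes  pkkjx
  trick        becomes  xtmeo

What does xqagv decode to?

A repeating key of period 2 is used — shifts +4, +2 over and over.
Undoing it on xqagv: x−4=t, q−2=o, a−4=w, g−2=e, v−4=r.

tower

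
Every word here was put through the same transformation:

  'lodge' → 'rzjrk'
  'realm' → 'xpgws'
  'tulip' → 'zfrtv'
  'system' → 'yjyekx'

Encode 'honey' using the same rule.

Shifts by position in lodge: pos 0: l→r (+6), pos 1: o→z (+11), pos 2: d→j (+6), pos 3: g→r (+11) — repeating every 2. A repeating key of period 2 is used — shifts +6, +11 over and over.
On honey: h+6=n, o+11=z, n+6=t, e+11=p, y+6=e.

nztpe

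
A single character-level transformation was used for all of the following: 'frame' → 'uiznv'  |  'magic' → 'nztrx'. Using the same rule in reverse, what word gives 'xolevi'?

clover

Each pair mirrors across the alphabet (f↔u, r↔i, a↔z): positions sum to 25. Letters are reflected about the middle of the alphabet (position → 25−position): Atbash.
Reversing it on xolevi: x↔c, o↔l, l↔o, e↔v, v↔e, i↔r.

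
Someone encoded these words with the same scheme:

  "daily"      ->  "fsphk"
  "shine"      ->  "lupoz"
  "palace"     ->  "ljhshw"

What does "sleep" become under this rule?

wllsz

The output letters match the input read backwards, each shifted +7: daily reversed is yliad. Two steps: reverse the string, then apply a Caesar shift of +7.
For sleep: reverse → peels; then shift: p+7=w, e+7=l, e+7=l, l+7=s, s+7=z.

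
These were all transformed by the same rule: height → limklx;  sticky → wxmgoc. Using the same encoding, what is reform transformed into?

Compare letters: h→l is +4, e→i is +4, i→m is +4 — a constant shift. This is a Caesar cipher with shift 4.
For reform: r+4=v, e+4=i, f+4=j, o+4=s, r+4=v, m+4=q.

vijsvq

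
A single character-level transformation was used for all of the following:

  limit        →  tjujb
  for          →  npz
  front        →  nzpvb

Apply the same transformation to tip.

bjx

Vowels shift forward by 1 and consonants shift forward by 8.
On tip: t(cons)+8=b, i(vowel)+1=j, p(cons)+8=x.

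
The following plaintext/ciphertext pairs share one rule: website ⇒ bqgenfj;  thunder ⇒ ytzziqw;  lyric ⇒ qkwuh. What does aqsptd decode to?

vendor

Shifts by position in website: pos 0: w→b (+5), pos 1: e→q (+12), pos 2: b→g (+5), pos 3: s→e (+12) — repeating every 2. It's a Vigenère-style cipher with numeric key [5,12]: position i shifts by key[i mod 2].
Decoding aqsptd: a−5=v, q−12=e, s−5=n, p−12=d, t−5=o, d−12=r.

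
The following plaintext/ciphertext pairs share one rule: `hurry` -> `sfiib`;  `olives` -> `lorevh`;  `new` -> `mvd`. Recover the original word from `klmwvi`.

Each pair mirrors across the alphabet (h↔s, u↔f, r↔i): positions sum to 25. Each letter is replaced by its mirror in the alphabet: a↔z, b↔y, c↔x, and so on (the Atbash cipher).
Undoing it on klmwvi: k↔p, l↔o, m↔n, w↔d, v↔e, i↔r.

ponder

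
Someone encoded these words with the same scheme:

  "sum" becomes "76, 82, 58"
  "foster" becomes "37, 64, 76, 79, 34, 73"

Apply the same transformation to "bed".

s(#19)→76 and u(#21)→82: differences scale by 3, so n = 3·pos + 19. Each letter becomes 3×(its alphabet position, a=1..z=26) + 19.
For bed: b=2→25, e=5→34, d=4→31.

25, 34, 31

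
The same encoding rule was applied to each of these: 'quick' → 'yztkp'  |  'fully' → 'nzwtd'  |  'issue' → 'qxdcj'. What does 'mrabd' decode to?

A repeating key of period 3 is used — shifts +8, +5, +11 over and over.
Reversing it on mrabd: m−8=e, r−5=m, a−11=p, b−8=t, d−5=y.

empty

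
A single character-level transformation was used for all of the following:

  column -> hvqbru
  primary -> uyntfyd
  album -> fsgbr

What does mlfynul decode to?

hearing

Shifts by position in column: pos 0: c→h (+5), pos 1: o→v (+7), pos 2: l→q (+5), pos 3: u→b (+7) — repeating every 2. It's a Vigenère-style cipher with numeric key [5,7]: position i shifts by key[i mod 2].
Decoding mlfynul: m−5=h, l−7=e, f−5=a, y−7=r, n−5=i, u−7=n, l−5=g.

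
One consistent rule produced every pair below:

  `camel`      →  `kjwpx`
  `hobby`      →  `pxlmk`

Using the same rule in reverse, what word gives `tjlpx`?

label

In camel: c→k is +8, a→j is +9, m→w is +10, e→p is +11 — the shift increases by 1 each position. Each letter shifts forward by (position + 8), i.e. 8, 9, 10, … — the shift grows by one for each successive letter.
Reversing it on tjlpx: t−8=l, j−9=a, l−10=b, p−11=e, x−12=l.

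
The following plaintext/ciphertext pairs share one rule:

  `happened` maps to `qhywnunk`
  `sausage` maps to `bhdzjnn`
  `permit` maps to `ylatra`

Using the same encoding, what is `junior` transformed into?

Shifts by position in happened: pos 0: h→q (+9), pos 1: a→h (+7), pos 2: p→y (+9), pos 3: p→w (+7) — repeating every 2. It's a Vigenère-style cipher with numeric key [9,7]: position i shifts by key[i mod 2].
On junior: j+9=s, u+7=b, n+9=w, i+7=p, o+9=x, r+7=y.

sbwpxy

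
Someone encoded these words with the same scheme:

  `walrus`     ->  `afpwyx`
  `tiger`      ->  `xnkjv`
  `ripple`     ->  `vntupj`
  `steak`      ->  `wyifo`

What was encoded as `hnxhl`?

ditch

Shifts by position in walrus: pos 0: w→a (+4), pos 1: a→f (+5), pos 2: l→p (+4), pos 3: r→w (+5) — repeating every 2. It's a Vigenère-style cipher with numeric key [4,5]: position i shifts by key[i mod 2].
Undoing it on hnxhl: h−4=d, n−5=i, x−4=t, h−5=c, l−4=h.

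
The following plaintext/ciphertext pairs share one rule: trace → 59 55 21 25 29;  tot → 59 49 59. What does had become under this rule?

35 21 27

t(#20)→59 and r(#18)→55: differences scale by 2, so n = 2·pos + 19. Each letter becomes 2×(its alphabet position, a=1..z=26) + 19.
Applying it to had: h=8→35, a=1→21, d=4→27.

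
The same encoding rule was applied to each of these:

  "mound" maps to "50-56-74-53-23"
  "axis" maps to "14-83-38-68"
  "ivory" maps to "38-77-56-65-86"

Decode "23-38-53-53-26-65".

Each letter becomes 3×(its alphabet position, a=1..z=26) + 11.
Undoing it on 23-38-53-53-26-65: 23→(23−11)÷3=4=d, 38→(38−11)÷3=9=i, 53→(53−11)÷3=14=n, 53→(53−11)÷3=14=n, 26→(26−11)÷3=5=e, 65→(65−11)÷3=18=r.

dinner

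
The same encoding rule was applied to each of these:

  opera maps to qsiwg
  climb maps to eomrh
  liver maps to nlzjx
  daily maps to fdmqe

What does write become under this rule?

yumyk

In opera: o→q is +2, p→s is +3, e→i is +4, r→w is +5 — the shift increases by 1 each position. The shift increases by 1 at each position, starting from +2: 2, 3, 4, ….
Applying it to write: w+2=y, r+3=u, i+4=m, t+5=y, e+6=k.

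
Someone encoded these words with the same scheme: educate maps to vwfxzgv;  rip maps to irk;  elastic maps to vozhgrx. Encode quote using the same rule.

jflgv

Each pair mirrors across the alphabet (e↔v, d↔w, u↔f): positions sum to 25. Letters are reflected about the middle of the alphabet (position → 25−position): Atbash.
For quote: q↔j, u↔f, o↔l, t↔g, e↔v.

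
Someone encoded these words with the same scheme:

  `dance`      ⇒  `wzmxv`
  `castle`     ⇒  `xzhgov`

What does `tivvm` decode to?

Each pair mirrors across the alphabet (d↔w, a↔z, n↔m): positions sum to 25. Letters are reflected about the middle of the alphabet (position → 25−position): Atbash.
Decoding tivvm: t↔g, i↔r, v↔e, v↔e, m↔n.

green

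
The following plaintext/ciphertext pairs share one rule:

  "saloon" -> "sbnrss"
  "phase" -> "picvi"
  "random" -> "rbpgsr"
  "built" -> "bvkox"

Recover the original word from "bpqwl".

booth

The shift increases by 1 at each position, starting from +0: 0, 1, 2, ….
Reversing it on bpqwl: b−0=b, p−1=o, q−2=o, w−3=t, l−4=h.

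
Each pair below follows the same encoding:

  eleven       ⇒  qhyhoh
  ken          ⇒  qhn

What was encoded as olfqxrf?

council

The output letters match the input read backwards, each shifted +3: eleven reversed is nevele. Two steps: reverse the string, then apply a Caesar shift of +3.
Undoing it on olfqxrf: shift back: o−3=l, l−3=i, f−3=c, q−3=n, x−3=u, r−3=o, f−3=c → licnuoc; then reverse → council.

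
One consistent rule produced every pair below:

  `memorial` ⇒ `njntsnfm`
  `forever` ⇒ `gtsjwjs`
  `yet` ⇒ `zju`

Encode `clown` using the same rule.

dmtxo

The rule splits by letter class: vowels +5, consonants +1.
For clown: c(cons)+1=d, l(cons)+1=m, o(vowel)+5=t, w(cons)+1=x, n(cons)+1=o.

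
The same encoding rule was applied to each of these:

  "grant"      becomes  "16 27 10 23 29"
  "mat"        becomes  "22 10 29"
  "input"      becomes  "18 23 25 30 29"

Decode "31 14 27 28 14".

verse

g is letter #7 and maps to 16: an offset of 9. Each letter is replaced by its alphabet position (a=1..z=26) + 9.
Decoding 31 14 27 28 14: 31→(31−9)÷1=22=v, 14→(14−9)÷1=5=e, 27→(27−9)÷1=18=r, 28→(28−9)÷1=19=s, 14→(14−9)÷1=5=e.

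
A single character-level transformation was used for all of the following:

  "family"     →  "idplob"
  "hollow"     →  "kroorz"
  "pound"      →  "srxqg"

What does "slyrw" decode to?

Compare letters: f→i is +3, a→d is +3, m→p is +3 — a constant shift. This is a Caesar cipher with shift 3.
Reversing it on slyrw: s−3=p, l−3=i, y−3=v, r−3=o, w−3=t.

pivot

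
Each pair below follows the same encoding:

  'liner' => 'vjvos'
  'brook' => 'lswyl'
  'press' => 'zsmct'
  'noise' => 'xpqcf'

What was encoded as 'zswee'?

proud

Shifts by position in liner: pos 0: l→v (+10), pos 1: i→j (+1), pos 2: n→v (+8), pos 3: e→o (+10), pos 4: r→s (+1) — repeating every 3. The shifts repeat in a cycle of length 3: positions 0,1,… shift by +10, +1, +8, then the pattern repeats.
Undoing it on zswee: z−10=p, s−1=r, w−8=o, e−10=u, e−1=d.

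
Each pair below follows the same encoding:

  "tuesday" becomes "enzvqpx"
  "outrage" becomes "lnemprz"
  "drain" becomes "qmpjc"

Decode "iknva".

flush

This is an affine cipher: with a=0,…,z=25, each position x becomes (9x+15) mod 26.
Undoing it on iknva: i(8)→3·(8−15)≡5=f; k(10)→3·(10−15)≡11=l; n(13)→3·(13−15)≡20=u; v(21)→3·(21−15)≡18=s; a(0)→3·(0−15)≡7=h (all mod 26).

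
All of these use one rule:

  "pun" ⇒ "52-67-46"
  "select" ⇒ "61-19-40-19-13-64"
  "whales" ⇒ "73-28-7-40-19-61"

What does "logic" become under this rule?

p(#16)→52 and u(#21)→67: differences scale by 3, so n = 3·pos + 4. With a=1..z=26, the number is 3·pos + 4.
For logic: l=12→40, o=15→49, g=7→25, i=9→31, c=3→13.

40-49-25-31-13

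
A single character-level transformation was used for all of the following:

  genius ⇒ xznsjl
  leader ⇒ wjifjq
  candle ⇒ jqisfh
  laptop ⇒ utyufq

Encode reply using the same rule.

Read the word backwards and shift each letter +5.
For reply: reverse → ylper; then shift: y+5=d, l+5=q, p+5=u, e+5=j, r+5=w.

dqujw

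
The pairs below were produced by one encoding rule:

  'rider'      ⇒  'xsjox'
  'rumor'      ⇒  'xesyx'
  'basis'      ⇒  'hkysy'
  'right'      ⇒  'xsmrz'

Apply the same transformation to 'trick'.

Shifts by position in rider: pos 0: r→x (+6), pos 1: i→s (+10), pos 2: d→j (+6), pos 3: e→o (+10) — repeating every 2. A repeating key of period 2 is used — shifts +6, +10 over and over.
Applying it to trick: t+6=z, r+10=b, i+6=o, c+10=m, k+6=q.

zbomq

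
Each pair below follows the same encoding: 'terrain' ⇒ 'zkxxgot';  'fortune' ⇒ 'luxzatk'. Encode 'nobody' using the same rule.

tuhuje

Compare letters: t→z is +6, e→k is +6, r→x is +6 — a constant shift. Each letter is shifted forward by 6 in the alphabet (a Caesar shift of +6).
For nobody: n+6=t, o+6=u, b+6=h, o+6=u, d+6=j, y+6=e.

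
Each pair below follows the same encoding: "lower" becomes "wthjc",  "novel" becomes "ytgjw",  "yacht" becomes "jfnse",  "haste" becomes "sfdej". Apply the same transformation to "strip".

The shift depends on letter class: consonant l→w is +11, but vowel o→t is +5. Two shifts are in play — +5 for a/e/i/o/u, +11 for every other letter.
Applying it to strip: s(cons)+11=d, t(cons)+11=e, r(cons)+11=c, i(vowel)+5=n, p(cons)+11=a.

decna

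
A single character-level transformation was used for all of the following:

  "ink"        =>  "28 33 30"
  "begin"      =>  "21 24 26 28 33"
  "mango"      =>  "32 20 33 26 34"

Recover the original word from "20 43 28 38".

axis

i is letter #9 and maps to 28: an offset of 19. Letters become their 1-based position plus 19 (so a→20, b→21, …).
Undoing it on 20 43 28 38: 20→(20−19)÷1=1=a, 43→(43−19)÷1=24=x, 28→(28−19)÷1=9=i, 38→(38−19)÷1=19=s.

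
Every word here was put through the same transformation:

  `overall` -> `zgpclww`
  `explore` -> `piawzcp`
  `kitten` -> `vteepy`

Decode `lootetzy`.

addition

Compare letters: o→z is +11, v→g is +11, e→p is +11 — a constant shift. It's a constant shift of +11 (ROT11).
Decoding lootetzy: l−11=a, o−11=d, o−11=d, t−11=i, e−11=t, t−11=i, z−11=o, y−11=n.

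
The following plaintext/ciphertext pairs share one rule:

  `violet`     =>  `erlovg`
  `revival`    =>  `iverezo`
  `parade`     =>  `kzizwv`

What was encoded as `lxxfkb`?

This is the alphabet-reversal cipher (Atbash): a becomes z, b becomes y, etc.
Reversing it on lxxfkb: l↔o, x↔c, x↔c, f↔u, k↔p, b↔y.

occupy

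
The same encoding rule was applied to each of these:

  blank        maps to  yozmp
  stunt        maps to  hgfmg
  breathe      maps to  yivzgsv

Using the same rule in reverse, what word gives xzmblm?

Each letter's alphabet position (a=0..z=25) is mapped through 25·x+25 mod 26 — an affine cipher.
Undoing it on xzmblm: x(23)→25·(23−25)≡2=c; z(25)→25·(25−25)≡0=a; m(12)→25·(12−25)≡13=n; b(1)→25·(1−25)≡24=y; l(11)→25·(11−25)≡14=o; m(12)→25·(12−25)≡13=n (all mod 26).

canyon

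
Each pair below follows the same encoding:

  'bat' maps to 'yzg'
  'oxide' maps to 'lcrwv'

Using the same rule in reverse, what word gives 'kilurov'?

profile

Each pair mirrors across the alphabet (b↔y, a↔z, t↔g): positions sum to 25. Each letter is replaced by its mirror in the alphabet: a↔z, b↔y, c↔x, and so on (the Atbash cipher).
Reversing it on kilurov: k↔p, i↔r, l↔o, u↔f, r↔i, o↔l, v↔e.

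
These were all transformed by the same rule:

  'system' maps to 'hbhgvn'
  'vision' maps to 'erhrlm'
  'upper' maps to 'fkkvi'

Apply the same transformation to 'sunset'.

hfmhvg

Letters are reflected about the middle of the alphabet (position → 25−position): Atbash.
For sunset: s↔h, u↔f, n↔m, s↔h, e↔v, t↔g.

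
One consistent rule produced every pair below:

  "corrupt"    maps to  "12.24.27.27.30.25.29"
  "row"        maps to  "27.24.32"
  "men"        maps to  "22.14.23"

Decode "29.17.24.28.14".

those

c is letter #3 and maps to 12: an offset of 9. Letters become their 1-based position plus 9 (so a→10, b→11, …).
Decoding 29.17.24.28.14: 29→(29−9)÷1=20=t, 17→(17−9)÷1=8=h, 24→(24−9)÷1=15=o, 28→(28−9)÷1=19=s, 14→(14−9)÷1=5=e.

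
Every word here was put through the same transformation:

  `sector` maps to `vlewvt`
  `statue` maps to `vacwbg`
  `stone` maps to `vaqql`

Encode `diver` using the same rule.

gpxhy

Shifts by position in sector: pos 0: s→v (+3), pos 1: e→l (+7), pos 2: c→e (+2), pos 3: t→w (+3), pos 4: o→v (+7), pos 5: r→t (+2) — repeating every 3. A repeating key of period 3 is used — shifts +3, +7, +2 over and over.
For diver: d+3=g, i+7=p, v+2=x, e+3=h, r+7=y.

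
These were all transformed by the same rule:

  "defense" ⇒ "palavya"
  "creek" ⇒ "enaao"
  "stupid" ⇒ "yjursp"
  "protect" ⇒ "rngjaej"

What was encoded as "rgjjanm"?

pottery

This is an affine cipher: with a=0,…,z=25, each position x becomes (11x+8) mod 26.
Decoding rgjjanm: r(17)→19·(17−8)≡15=p; g(6)→19·(6−8)≡14=o; j(9)→19·(9−8)≡19=t; j(9)→19·(9−8)≡19=t; a(0)→19·(0−8)≡4=e; n(13)→19·(13−8)≡17=r; m(12)→19·(12−8)≡24=y (all mod 26).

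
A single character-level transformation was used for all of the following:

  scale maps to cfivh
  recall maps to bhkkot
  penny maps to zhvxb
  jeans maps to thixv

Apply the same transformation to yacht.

The shifts repeat in a cycle of length 3: positions 0,1,… shift by +10, +3, +8, then the pattern repeats.
Applying it to yacht: y+10=i, a+3=d, c+8=k, h+10=r, t+3=w.

idkrw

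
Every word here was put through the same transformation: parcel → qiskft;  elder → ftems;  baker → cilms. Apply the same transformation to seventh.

tmwmobi

Shifts by position in parcel: pos 0: p→q (+1), pos 1: a→i (+8), pos 2: r→s (+1), pos 3: c→k (+8) — repeating every 2. A repeating key of period 2 is used — shifts +1, +8 over and over.
On seventh: s+1=t, e+8=m, v+1=w, e+8=m, n+1=o, t+8=b, h+1=i.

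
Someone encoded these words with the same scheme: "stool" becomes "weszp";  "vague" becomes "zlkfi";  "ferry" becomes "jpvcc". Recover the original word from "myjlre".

infant

Shifts by position in stool: pos 0: s→w (+4), pos 1: t→e (+11), pos 2: o→s (+4), pos 3: o→z (+11) — repeating every 2. A repeating key of period 2 is used — shifts +4, +11 over and over.
Reversing it on myjlre: m−4=i, y−11=n, j−4=f, l−11=a, r−4=n, e−11=t.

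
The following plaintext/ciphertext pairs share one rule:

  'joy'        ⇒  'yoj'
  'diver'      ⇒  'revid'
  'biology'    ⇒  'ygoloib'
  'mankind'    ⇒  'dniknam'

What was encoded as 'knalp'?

The output letters match the input read backwards: joy reversed is yoj. The word is simply reversed.
Undoing it on knalp: then reverse → plank.

plank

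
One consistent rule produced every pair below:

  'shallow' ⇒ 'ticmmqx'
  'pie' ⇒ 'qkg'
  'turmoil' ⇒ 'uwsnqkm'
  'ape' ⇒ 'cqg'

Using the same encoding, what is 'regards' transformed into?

sghcset

Vowels shift forward by 2 and consonants shift forward by 1.
For regards: r(cons)+1=s, e(vowel)+2=g, g(cons)+1=h, a(vowel)+2=c, r(cons)+1=s, d(cons)+1=e, s(cons)+1=t.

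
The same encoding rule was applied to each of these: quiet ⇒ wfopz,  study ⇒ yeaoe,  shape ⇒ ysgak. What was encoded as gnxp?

The shifts repeat in a cycle of length 2: positions 0,1,… shift by +6, +11, then the pattern repeats.
Reversing it on gnxp: g−6=a, n−11=c, x−6=r, p−11=e.

acre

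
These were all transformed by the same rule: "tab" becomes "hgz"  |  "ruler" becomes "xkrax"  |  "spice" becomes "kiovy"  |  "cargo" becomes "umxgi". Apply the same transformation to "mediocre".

kxiuojks

The output letters match the input read backwards, each shifted +6: tab reversed is bat. Read the word backwards and shift each letter +6.
For mediocre: reverse → ercoidem; then shift: e+6=k, r+6=x, c+6=i, o+6=u, i+6=o, d+6=j, e+6=k, m+6=s.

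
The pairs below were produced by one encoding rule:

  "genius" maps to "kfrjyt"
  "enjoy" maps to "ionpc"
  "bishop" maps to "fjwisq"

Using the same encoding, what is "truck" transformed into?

Shifts by position in genius: pos 0: g→k (+4), pos 1: e→f (+1), pos 2: n→r (+4), pos 3: i→j (+1) — repeating every 2. It's a Vigenère-style cipher with numeric key [4,1]: position i shifts by key[i mod 2].
On truck: t+4=x, r+1=s, u+4=y, c+1=d, k+4=o.

xsydo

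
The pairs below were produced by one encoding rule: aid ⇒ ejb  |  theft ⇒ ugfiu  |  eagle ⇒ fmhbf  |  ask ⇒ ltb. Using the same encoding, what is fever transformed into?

sfwfg

Read the word backwards and shift each letter +1.
For fever: reverse → revef; then shift: r+1=s, e+1=f, v+1=w, e+1=f, f+1=g.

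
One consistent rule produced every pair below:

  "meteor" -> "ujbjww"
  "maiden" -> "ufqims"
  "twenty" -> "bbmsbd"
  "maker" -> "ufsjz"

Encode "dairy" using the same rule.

lfqwg

Shifts by position in meteor: pos 0: m→u (+8), pos 1: e→j (+5), pos 2: t→b (+8), pos 3: e→j (+5) — repeating every 2. A repeating key of period 2 is used — shifts +8, +5 over and over.
Applying it to dairy: d+8=l, a+5=f, i+8=q, r+5=w, y+8=g.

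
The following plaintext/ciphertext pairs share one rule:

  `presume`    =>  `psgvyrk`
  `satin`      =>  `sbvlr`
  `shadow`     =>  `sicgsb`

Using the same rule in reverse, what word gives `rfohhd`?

In presume: p→p is +0, r→s is +1, e→g is +2, s→v is +3 — the shift increases by 1 each position. Each letter shifts forward by its position index (0, 1, 2, …) — the shift grows by one for each successive letter.
Reversing it on rfohhd: r−0=r, f−1=e, o−2=m, h−3=e, h−4=d, d−5=y.

remedy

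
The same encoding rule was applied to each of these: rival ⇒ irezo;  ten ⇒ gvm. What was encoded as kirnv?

This is the alphabet-reversal cipher (Atbash): a becomes z, b becomes y, etc.
Decoding kirnv: k↔p, i↔r, r↔i, n↔m, v↔e.

prime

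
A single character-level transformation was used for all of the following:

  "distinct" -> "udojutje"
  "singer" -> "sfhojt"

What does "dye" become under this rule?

The output letters match the input read backwards, each shifted +1: distinct reversed is tcnitsid. Two steps: reverse the string, then apply a Caesar shift of +1.
Applying it to dye: reverse → eyd; then shift: e+1=f, y+1=z, d+1=e.

fze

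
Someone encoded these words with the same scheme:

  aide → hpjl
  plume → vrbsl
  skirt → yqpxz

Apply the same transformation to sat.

Two shifts are in play — +7 for a/e/i/o/u, +6 for every other letter.
For sat: s(cons)+6=y, a(vowel)+7=h, t(cons)+6=z.

yhz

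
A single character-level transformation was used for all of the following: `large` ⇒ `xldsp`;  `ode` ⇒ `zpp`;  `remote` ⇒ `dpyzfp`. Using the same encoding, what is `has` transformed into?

The shift depends on letter class: consonant l→x is +12, but vowel a→l is +11. Vowels shift forward by 11 and consonants shift forward by 12.
For has: h(cons)+12=t, a(vowel)+11=l, s(cons)+12=e.

tle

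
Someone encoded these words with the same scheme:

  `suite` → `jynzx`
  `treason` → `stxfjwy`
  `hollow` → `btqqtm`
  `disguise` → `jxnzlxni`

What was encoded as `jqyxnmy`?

The output letters match the input read backwards, each shifted +5: suite reversed is etius. Read the word backwards and shift each letter +5.
Reversing it on jqyxnmy: shift back: j−5=e, q−5=l, y−5=t, x−5=s, n−5=i, m−5=h, y−5=t → eltsiht; then reverse → thistle.

thistle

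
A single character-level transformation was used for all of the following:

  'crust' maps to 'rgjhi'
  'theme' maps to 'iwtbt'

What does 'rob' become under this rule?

gdq

Compare letters: c→r is +15, r→g is +15, u→j is +15 — a constant shift. It's a constant shift of +15 (ROT15).
On rob: r+15=g, o+15=d, b+15=q.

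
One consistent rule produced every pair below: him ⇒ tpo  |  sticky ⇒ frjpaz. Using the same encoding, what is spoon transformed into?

uvvwz

The output letters match the input read backwards, each shifted +7: him reversed is mih. Read the word backwards and shift each letter +7.
Applying it to spoon: reverse → noops; then shift: n+7=u, o+7=v, o+7=v, p+7=w, s+7=z.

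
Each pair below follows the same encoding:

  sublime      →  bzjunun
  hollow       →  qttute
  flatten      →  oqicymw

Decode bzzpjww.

Shifts by position in sublime: pos 0: s→b (+9), pos 1: u→z (+5), pos 2: b→j (+8), pos 3: l→u (+9), pos 4: i→n (+5), pos 5: m→u (+8) — repeating every 3. The shifts repeat in a cycle of length 3: positions 0,1,… shift by +9, +5, +8, then the pattern repeats.
Decoding bzzpjww: b−9=s, z−5=u, z−8=r, p−9=g, j−5=e, w−8=o, w−9=n.

surgeon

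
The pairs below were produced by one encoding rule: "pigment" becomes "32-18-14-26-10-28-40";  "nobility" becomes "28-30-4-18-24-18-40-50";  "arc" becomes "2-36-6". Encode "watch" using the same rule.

46-2-40-6-16

Each letter becomes 2×(its alphabet position, a=1..z=26).
On watch: w=23→46, a=1→2, t=20→40, c=3→6, h=8→16.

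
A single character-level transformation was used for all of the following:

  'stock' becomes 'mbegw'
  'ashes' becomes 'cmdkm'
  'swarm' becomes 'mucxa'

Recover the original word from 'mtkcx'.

s(18)→m(12) and t(19)→b(1) fit y≡15x+2 (mod 26); the inverse of 15 mod 26 is 7. Each letter's alphabet position (a=0..z=25) is mapped through 15·x+2 mod 26 — an affine cipher.
Reversing it on mtkcx: m(12)→7·(12−2)≡18=s; t(19)→7·(19−2)≡15=p; k(10)→7·(10−2)≡4=e; c(2)→7·(2−2)≡0=a; x(23)→7·(23−2)≡17=r (all mod 26).

spear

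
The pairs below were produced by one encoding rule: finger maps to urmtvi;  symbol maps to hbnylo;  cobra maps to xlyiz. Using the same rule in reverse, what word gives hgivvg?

Each pair mirrors across the alphabet (f↔u, i↔r, n↔m): positions sum to 25. Letters are reflected about the middle of the alphabet (position → 25−position): Atbash.
Reversing it on hgivvg: h↔s, g↔t, i↔r, v↔e, v↔e, g↔t.

street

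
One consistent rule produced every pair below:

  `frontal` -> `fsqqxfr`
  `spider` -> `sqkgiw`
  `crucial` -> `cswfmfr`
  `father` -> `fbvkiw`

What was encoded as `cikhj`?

chief

Letter i (0-indexed) is shifted by i+0, so successive shifts are 0, 1, 2, ….
Reversing it on cikhj: c−0=c, i−1=h, k−2=i, h−3=e, j−4=f.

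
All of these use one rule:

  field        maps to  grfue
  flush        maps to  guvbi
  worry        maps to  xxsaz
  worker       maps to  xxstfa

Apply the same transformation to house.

ixvbf

Shifts by position in field: pos 0: f→g (+1), pos 1: i→r (+9), pos 2: e→f (+1), pos 3: l→u (+9) — repeating every 2. It's a Vigenère-style cipher with numeric key [1,9]: position i shifts by key[i mod 2].
On house: h+1=i, o+9=x, u+1=v, s+9=b, e+1=f.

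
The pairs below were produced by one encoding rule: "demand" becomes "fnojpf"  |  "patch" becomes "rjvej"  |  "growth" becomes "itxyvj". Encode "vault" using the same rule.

xjdnv

Two shifts are in play — +9 for a/e/i/o/u, +2 for every other letter.
Applying it to vault: v(cons)+2=x, a(vowel)+9=j, u(vowel)+9=d, l(cons)+2=n, t(cons)+2=v.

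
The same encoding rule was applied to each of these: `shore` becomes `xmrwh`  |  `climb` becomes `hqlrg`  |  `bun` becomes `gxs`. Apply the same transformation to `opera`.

ruhwd

The shift depends on letter class: consonant s→x is +5, but vowel o→r is +3. Two shifts are in play — +3 for a/e/i/o/u, +5 for every other letter.
Applying it to opera: o(vowel)+3=r, p(cons)+5=u, e(vowel)+3=h, r(cons)+5=w, a(vowel)+3=d.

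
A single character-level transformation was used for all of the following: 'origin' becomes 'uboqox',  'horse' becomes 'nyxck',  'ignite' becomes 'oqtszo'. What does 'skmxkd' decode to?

magnet

Shifts by position in origin: pos 0: o→u (+6), pos 1: r→b (+10), pos 2: i→o (+6), pos 3: g→q (+10) — repeating every 2. It's a Vigenère-style cipher with numeric key [6,10]: position i shifts by key[i mod 2].
Reversing it on skmxkd: s−6=m, k−10=a, m−6=g, x−10=n, k−6=e, d−10=t.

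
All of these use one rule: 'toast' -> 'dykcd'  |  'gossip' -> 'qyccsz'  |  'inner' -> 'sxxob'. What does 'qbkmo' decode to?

Compare letters: t→d is +10, o→y is +10, a→k is +10 — a constant shift. It's a constant shift of +10 (ROT10).
Decoding qbkmo: q−10=g, b−10=r, k−10=a, m−10=c, o−10=e.

grace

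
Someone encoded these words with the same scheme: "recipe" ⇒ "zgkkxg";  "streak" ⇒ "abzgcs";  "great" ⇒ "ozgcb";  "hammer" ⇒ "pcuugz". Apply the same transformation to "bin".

jkv

The rule splits by letter class: vowels +2, consonants +8.
For bin: b(cons)+8=j, i(vowel)+2=k, n(cons)+8=v.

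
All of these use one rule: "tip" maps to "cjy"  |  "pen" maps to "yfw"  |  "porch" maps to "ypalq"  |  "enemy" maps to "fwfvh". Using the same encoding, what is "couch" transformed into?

The shift depends on letter class: consonant t→c is +9, but vowel i→j is +1. The rule splits by letter class: vowels +1, consonants +9.
On couch: c(cons)+9=l, o(vowel)+1=p, u(vowel)+1=v, c(cons)+9=l, h(cons)+9=q.

lpvlq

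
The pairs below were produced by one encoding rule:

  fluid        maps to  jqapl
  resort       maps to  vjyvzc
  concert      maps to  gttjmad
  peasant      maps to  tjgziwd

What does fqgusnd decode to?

blanket

In fluid: f→j is +4, l→q is +5, u→a is +6, i→p is +7 — the shift increases by 1 each position. The shift increases by 1 at each position, starting from +4: 4, 5, 6, ….
Decoding fqgusnd: f−4=b, q−5=l, g−6=a, u−7=n, s−8=k, n−9=e, d−10=t.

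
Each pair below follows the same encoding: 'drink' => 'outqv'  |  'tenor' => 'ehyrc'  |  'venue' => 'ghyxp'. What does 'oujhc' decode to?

dryer

Shifts by position in drink: pos 0: d→o (+11), pos 1: r→u (+3), pos 2: i→t (+11), pos 3: n→q (+3) — repeating every 2. The shifts repeat in a cycle of length 2: positions 0,1,… shift by +11, +3, then the pattern repeats.
Undoing it on oujhc: o−11=d, u−3=r, j−11=y, h−3=e, c−11=r.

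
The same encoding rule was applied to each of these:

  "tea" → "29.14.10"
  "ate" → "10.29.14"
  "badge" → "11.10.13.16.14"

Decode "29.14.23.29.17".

t is letter #20 and maps to 29: an offset of 9. The number is (letter's place in the alphabet, a=1) + 9.
Undoing it on 29.14.23.29.17: 29→(29−9)÷1=20=t, 14→(14−9)÷1=5=e, 23→(23−9)÷1=14=n, 29→(29−9)÷1=20=t, 17→(17−9)÷1=8=h.

tenth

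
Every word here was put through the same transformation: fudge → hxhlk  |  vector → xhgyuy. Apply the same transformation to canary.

In fudge: f→h is +2, u→x is +3, d→h is +4, g→l is +5 — the shift increases by 1 each position. The shift increases by 1 at each position, starting from +2: 2, 3, 4, ….
On canary: c+2=e, a+3=d, n+4=r, a+5=f, r+6=x, y+7=f.

edrfxf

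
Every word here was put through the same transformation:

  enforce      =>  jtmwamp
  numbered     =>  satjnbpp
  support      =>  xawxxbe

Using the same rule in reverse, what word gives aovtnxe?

violent

In enforce: e→j is +5, n→t is +6, f→m is +7, o→w is +8 — the shift increases by 1 each position. The shift increases by 1 at each position, starting from +5: 5, 6, 7, ….
Reversing it on aovtnxe: a−5=v, o−6=i, v−7=o, t−8=l, n−9=e, x−10=n, e−11=t.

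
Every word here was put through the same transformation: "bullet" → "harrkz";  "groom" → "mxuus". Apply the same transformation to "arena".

Compare letters: b→h is +6, u→a is +6, l→r is +6 — a constant shift. Every letter moves 6 places later in the alphabet, wrapping around z→a.
On arena: a+6=g, r+6=x, e+6=k, n+6=t, a+6=g.

gxktg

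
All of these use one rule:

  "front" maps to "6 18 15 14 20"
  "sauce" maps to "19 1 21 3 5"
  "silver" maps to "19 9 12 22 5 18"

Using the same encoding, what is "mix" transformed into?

Letters become their 1-indexed alphabet positions: a=1 … z=26.
On mix: m=13→13, i=9→9, x=24→24.

13 9 24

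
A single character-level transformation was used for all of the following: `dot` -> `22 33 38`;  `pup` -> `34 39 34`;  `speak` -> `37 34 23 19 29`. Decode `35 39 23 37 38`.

d is letter #4 and maps to 22: an offset of 18. The number is (letter's place in the alphabet, a=1) + 18.
Decoding 35 39 23 37 38: 35→(35−18)÷1=17=q, 39→(39−18)÷1=21=u, 23→(23−18)÷1=5=e, 37→(37−18)÷1=19=s, 38→(38−18)÷1=20=t.

quest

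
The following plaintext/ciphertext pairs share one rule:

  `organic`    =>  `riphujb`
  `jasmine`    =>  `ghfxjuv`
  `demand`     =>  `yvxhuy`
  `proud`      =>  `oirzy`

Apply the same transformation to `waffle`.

thssav

o(14)→r(17) and r(17)→i(8) fit y≡23x+7 (mod 26); the inverse of 23 mod 26 is 17. This is an affine cipher: with a=0,…,z=25, each position x becomes (23x+7) mod 26.
Applying it to waffle: w(22)→23·22+7≡19=t; a(0)→23·0+7≡7=h; f(5)→23·5+7≡18=s; f(5)→23·5+7≡18=s; l(11)→23·11+7≡0=a; e(4)→23·4+7≡21=v (all mod 26).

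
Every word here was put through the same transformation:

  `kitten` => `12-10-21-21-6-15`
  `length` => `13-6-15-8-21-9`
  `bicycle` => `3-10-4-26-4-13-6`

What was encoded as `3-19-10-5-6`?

bride

Each letter is replaced by its alphabet position (a=1..z=26) + 1.
Undoing it on 3-19-10-5-6: 3→(3−1)÷1=2=b, 19→(19−1)÷1=18=r, 10→(10−1)÷1=9=i, 5→(5−1)÷1=4=d, 6→(6−1)÷1=5=e.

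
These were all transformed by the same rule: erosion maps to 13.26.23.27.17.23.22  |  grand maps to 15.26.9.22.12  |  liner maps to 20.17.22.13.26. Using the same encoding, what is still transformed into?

Letters become their 1-based position plus 8 (so a→9, b→10, …).
Applying it to still: s=19→27, t=20→28, i=9→17, l=12→20, l=12→20.

27.28.17.20.20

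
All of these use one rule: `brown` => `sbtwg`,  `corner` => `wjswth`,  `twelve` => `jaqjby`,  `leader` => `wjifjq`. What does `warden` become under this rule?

The output letters match the input read backwards, each shifted +5: brown reversed is nworb. Two steps: reverse the string, then apply a Caesar shift of +5.
On warden: reverse → nedraw; then shift: n+5=s, e+5=j, d+5=i, r+5=w, a+5=f, w+5=b.

sjiwfb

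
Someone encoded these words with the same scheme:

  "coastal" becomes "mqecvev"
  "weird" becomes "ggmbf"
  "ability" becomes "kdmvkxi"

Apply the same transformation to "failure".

pcmvwvo

Shifts by position in coastal: pos 0: c→m (+10), pos 1: o→q (+2), pos 2: a→e (+4), pos 3: s→c (+10), pos 4: t→v (+2), pos 5: a→e (+4) — repeating every 3. It's a Vigenère-style cipher with numeric key [10,2,4]: position i shifts by key[i mod 3].
On failure: f+10=p, a+2=c, i+4=m, l+10=v, u+2=w, r+4=v, e+10=o.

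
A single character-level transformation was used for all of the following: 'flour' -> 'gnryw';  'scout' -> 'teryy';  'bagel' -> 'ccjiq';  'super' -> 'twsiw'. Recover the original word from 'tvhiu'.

In flour: f→g is +1, l→n is +2, o→r is +3, u→y is +4 — the shift increases by 1 each position. The shift increases by 1 at each position, starting from +1: 1, 2, 3, ….
Decoding tvhiu: t−1=s, v−2=t, h−3=e, i−4=e, u−5=p.

steep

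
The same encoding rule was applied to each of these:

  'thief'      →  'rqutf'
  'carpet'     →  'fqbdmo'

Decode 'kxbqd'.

The output letters match the input read backwards, each shifted +12: thief reversed is feiht. Two steps: reverse the string, then apply a Caesar shift of +12.
Decoding kxbqd: shift back: k−12=y, x−12=l, b−12=p, q−12=e, d−12=r → ylper; then reverse → reply.

reply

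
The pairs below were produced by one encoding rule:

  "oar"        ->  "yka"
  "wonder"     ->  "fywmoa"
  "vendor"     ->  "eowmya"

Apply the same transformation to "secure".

The shift depends on letter class: consonant r→a is +9, but vowel o→y is +10. Two shifts are in play — +10 for a/e/i/o/u, +9 for every other letter.
Applying it to secure: s(cons)+9=b, e(vowel)+10=o, c(cons)+9=l, u(vowel)+10=e, r(cons)+9=a, e(vowel)+10=o.

boleao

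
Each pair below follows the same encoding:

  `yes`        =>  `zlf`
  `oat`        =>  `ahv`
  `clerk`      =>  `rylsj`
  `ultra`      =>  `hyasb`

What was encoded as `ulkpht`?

The output letters match the input read backwards, each shifted +7: yes reversed is sey. Two steps: reverse the string, then apply a Caesar shift of +7.
Reversing it on ulkpht: shift back: u−7=n, l−7=e, k−7=d, p−7=i, h−7=a, t−7=m → nediam; then reverse → maiden.

maiden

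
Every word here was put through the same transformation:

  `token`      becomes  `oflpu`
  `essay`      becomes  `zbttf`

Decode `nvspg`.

forum

The output letters match the input read backwards, each shifted +1: token reversed is nekot. Read the word backwards and shift each letter +1.
Reversing it on nvspg: shift back: n−1=m, v−1=u, s−1=r, p−1=o, g−1=f → murof; then reverse → forum.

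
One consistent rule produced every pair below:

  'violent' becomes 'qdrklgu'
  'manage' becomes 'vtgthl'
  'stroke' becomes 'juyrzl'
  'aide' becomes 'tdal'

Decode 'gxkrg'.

nylon

Treating letters as 0–25, the rule is x ↦ 11x + 19 (mod 26).
Reversing it on gxkrg: g(6)→19·(6−19)≡13=n; x(23)→19·(23−19)≡24=y; k(10)→19·(10−19)≡11=l; r(17)→19·(17−19)≡14=o; g(6)→19·(6−19)≡13=n (all mod 26).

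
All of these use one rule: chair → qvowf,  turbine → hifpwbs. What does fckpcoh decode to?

rowboat

It's a constant shift of +14 (ROT14).
Undoing it on fckpcoh: f−14=r, c−14=o, k−14=w, p−14=b, c−14=o, o−14=a, h−14=t.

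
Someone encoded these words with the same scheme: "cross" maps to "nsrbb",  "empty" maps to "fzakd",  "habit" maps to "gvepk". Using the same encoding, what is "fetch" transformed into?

ofkng

c(2)→n(13) and r(17)→s(18) fit y≡9x+21 (mod 26); the inverse of 9 mod 26 is 3. Each letter's alphabet position (a=0..z=25) is mapped through 9·x+21 mod 26 — an affine cipher.
On fetch: f(5)→9·5+21≡14=o; e(4)→9·4+21≡5=f; t(19)→9·19+21≡10=k; c(2)→9·2+21≡13=n; h(7)→9·7+21≡6=g (all mod 26).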